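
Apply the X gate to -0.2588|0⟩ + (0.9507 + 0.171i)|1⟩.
(0.9507 + 0.171i)|0⟩ - 0.2588|1⟩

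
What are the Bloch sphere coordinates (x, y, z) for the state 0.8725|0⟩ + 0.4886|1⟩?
(0.8526, 0, 0.5225)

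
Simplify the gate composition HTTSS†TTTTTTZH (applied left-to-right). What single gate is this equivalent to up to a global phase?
X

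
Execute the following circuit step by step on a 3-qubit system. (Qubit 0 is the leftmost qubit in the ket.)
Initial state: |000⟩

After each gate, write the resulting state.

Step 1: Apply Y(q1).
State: i|010⟩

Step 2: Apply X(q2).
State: i|011⟩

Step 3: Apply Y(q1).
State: |001⟩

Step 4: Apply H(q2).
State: 1/√2|000⟩ - 1/√2|001⟩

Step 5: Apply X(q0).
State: 1/√2|100⟩ - 1/√2|101⟩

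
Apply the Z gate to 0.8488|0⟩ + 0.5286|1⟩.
0.8488|0⟩ - 0.5286|1⟩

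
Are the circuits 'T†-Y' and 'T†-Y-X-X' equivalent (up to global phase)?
Yes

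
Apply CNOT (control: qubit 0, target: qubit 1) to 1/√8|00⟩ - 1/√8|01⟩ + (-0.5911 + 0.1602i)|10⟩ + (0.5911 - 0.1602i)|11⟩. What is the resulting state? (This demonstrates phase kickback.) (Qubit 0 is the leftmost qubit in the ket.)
1/√8|00⟩ - 1/√8|01⟩ + (0.5911 - 0.1602i)|10⟩ + (-0.5911 + 0.1602i)|11⟩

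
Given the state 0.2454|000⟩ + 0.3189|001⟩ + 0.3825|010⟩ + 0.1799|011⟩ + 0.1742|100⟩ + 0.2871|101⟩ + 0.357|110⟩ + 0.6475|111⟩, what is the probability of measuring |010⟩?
0.1463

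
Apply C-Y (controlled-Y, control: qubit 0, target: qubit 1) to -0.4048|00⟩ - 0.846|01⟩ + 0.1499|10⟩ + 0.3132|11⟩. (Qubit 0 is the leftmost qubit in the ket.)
-0.4048|00⟩ - 0.846|01⟩ - 0.3132i|10⟩ + 0.1499i|11⟩

C-Y leaves the control-|0⟩ kets |00⟩, |01⟩ unchanged and applies Y to qubit 1 on the control-|1⟩ pair (|10⟩, |11⟩).
Y = [[0, -i], [i, 0]].
With a = amp(|10⟩) = 0.1499 and b = amp(|11⟩) = 0.3132:
new amp(|10⟩) = (-i)·b = -0.3132i
new amp(|11⟩) = (i)·a = 0.1499i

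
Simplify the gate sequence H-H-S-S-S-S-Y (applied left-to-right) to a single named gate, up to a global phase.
Y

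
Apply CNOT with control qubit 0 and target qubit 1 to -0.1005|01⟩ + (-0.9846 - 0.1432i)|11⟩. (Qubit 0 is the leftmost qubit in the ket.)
-0.1005|01⟩ + (-0.9846 - 0.1432i)|10⟩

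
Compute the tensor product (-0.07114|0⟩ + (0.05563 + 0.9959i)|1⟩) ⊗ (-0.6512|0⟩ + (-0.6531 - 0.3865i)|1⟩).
0.04633|00⟩ + (0.04646 + 0.0275i)|01⟩ + (-0.03623 - 0.6485i)|10⟩ + (0.3486 - 0.6719i)|11⟩

amp(|b₁b₂…⟩) = product of the factor amplitudes for bits b₁, b₂, …; only kets whose every factor amplitude is nonzero survive.
|00⟩: (-0.07114)(-0.6512) = 0.04633
|01⟩: (-0.07114)(-0.6531 - 0.3865i) = (0.04646 + 0.0275i)
|10⟩: (0.05563 + 0.9959i)(-0.6512) = (-0.03623 - 0.6485i)
|11⟩: (0.05563 + 0.9959i)(-0.6531 - 0.3865i) = (0.3486 - 0.6719i)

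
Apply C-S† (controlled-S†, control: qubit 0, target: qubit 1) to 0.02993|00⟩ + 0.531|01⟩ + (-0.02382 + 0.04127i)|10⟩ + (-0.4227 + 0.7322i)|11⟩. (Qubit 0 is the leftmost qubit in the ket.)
0.02993|00⟩ + 0.531|01⟩ + (-0.02382 + 0.04127i)|10⟩ + (0.7322 + 0.4227i)|11⟩

C-S† leaves the control-|0⟩ kets |00⟩, |01⟩ unchanged and applies S† to qubit 1 on the control-|1⟩ pair (|10⟩, |11⟩).
S† = [[1, 0], [0, -i]].
With a = amp(|10⟩) = (-0.02382 + 0.04127i) and b = amp(|11⟩) = (-0.4227 + 0.7322i):
new amp(|10⟩) = (1)·a = (-0.02382 + 0.04127i)
new amp(|11⟩) = (-i)·b = (0.7322 + 0.4227i)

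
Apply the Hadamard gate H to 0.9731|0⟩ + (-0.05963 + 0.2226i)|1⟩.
(0.6459 + 0.1574i)|0⟩ + (0.7303 - 0.1574i)|1⟩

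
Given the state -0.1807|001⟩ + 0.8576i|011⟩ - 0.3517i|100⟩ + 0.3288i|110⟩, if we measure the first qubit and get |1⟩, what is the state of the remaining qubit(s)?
-0.7305i|00⟩ + 0.6829i|10⟩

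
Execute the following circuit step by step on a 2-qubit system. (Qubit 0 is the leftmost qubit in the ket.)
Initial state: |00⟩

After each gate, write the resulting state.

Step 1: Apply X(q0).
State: |10⟩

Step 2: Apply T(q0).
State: (1/√2 + (1/√2)i)|10⟩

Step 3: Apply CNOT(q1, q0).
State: (1/√2 + (1/√2)i)|10⟩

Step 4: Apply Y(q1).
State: (-1/√2 + (1/√2)i)|11⟩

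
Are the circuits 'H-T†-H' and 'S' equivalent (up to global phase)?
No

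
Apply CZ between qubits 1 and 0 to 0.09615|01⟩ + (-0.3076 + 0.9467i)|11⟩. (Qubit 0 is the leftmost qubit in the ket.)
0.09615|01⟩ + (0.3076 - 0.9467i)|11⟩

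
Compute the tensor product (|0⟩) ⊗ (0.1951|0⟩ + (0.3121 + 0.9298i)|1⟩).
0.1951|00⟩ + (0.3121 + 0.9298i)|01⟩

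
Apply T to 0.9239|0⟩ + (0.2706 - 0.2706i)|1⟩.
0.9239|0⟩ + 0.3827|1⟩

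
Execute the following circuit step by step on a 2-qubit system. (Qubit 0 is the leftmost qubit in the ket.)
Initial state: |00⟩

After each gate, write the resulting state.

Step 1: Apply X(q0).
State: |10⟩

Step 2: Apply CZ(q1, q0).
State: |10⟩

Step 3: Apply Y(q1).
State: i|11⟩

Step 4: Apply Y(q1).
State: |10⟩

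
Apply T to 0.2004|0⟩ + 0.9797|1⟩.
0.2004|0⟩ + (0.6928 + 0.6928i)|1⟩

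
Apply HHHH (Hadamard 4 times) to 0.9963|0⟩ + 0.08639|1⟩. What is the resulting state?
0.9963|0⟩ + 0.08639|1⟩

H² = I, so an even number of Hadamards cancels: H^4 = I and the state is unchanged.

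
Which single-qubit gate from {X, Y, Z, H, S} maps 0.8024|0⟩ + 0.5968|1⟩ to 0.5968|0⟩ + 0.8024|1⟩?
X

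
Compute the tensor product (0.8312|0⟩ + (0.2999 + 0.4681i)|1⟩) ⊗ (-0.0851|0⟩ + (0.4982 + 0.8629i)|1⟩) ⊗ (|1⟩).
-0.07074|001⟩ + (0.4141 + 0.7172i)|011⟩ + (-0.02552 - 0.03984i)|101⟩ + (-0.2545 + 0.492i)|111⟩

amp(|b₁b₂…⟩) = product of the factor amplitudes for bits b₁, b₂, …; only kets whose every factor amplitude is nonzero survive.
|001⟩: (0.8312)(-0.0851)(1) = -0.07074
|011⟩: (0.8312)(0.4982 + 0.8629i)(1) = (0.4141 + 0.7172i)
|101⟩: (0.2999 + 0.4681i)(-0.0851)(1) = (-0.02552 - 0.03984i)
|111⟩: (0.2999 + 0.4681i)(0.4982 + 0.8629i)(1) = (-0.2545 + 0.492i)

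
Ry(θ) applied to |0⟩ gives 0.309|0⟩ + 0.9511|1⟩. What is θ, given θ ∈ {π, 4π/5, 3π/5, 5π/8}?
4π/5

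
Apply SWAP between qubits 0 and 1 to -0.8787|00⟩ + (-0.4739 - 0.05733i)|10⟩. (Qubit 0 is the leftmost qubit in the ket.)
-0.8787|00⟩ + (-0.4739 - 0.05733i)|01⟩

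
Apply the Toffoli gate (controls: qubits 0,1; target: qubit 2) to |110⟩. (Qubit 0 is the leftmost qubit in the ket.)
|111⟩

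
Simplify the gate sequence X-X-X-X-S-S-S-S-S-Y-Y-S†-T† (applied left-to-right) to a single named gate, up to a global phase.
T†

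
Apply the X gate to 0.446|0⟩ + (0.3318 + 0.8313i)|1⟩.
(0.3318 + 0.8313i)|0⟩ + 0.446|1⟩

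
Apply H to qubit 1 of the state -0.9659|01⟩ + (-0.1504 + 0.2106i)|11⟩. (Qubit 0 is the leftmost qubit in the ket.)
-0.683|00⟩ + 0.683|01⟩ + (-0.1063 + 0.1489i)|10⟩ + (0.1063 - 0.1489i)|11⟩

H on qubit 1 mixes each pair of kets that differ only in qubit 1: amplitudes (a, b) of (|…0…⟩, |…1…⟩) become ((a + b)/√2, (a − b)/√2). Kets absent from the input have amplitude 0.
(|00⟩, |01⟩): (a, b) = (0, -0.9659) → (-0.683, 0.683)
(|10⟩, |11⟩): (a, b) = (0, (-0.1504 + 0.2106i)) → ((-0.1063 + 0.1489i), (0.1063 - 0.1489i))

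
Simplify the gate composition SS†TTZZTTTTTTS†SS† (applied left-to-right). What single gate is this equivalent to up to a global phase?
S†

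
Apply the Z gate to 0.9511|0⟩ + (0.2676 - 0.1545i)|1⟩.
0.9511|0⟩ + (-0.2676 + 0.1545i)|1⟩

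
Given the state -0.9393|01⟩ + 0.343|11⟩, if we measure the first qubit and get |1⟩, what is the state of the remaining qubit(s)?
|1⟩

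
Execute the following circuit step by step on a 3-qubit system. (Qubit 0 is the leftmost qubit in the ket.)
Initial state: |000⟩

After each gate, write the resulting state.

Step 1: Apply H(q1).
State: 1/√2|000⟩ + 1/√2|010⟩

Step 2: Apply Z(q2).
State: 1/√2|000⟩ + 1/√2|010⟩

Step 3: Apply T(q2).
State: 1/√2|000⟩ + 1/√2|010⟩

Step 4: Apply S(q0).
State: 1/√2|000⟩ + 1/√2|010⟩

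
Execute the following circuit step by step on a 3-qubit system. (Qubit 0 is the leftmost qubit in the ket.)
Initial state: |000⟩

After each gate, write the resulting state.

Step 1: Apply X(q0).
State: |100⟩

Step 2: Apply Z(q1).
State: |100⟩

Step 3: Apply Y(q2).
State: i|101⟩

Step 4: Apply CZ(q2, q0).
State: -i|101⟩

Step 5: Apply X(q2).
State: -i|100⟩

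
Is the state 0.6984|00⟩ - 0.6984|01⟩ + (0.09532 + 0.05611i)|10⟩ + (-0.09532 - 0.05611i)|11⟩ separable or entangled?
Separable

Writing the state as a|00⟩ + b|01⟩ + c|10⟩ + d|11⟩, it is a product state iff ad − bc = 0.
Here (a, b, c, d) = (0.6984, -0.6984, (0.09532 + 0.05611i), (-0.09532 - 0.05611i)): ad − bc = (0.6984)(-0.09532 - 0.05611i) − (-0.6984)(0.09532 + 0.05611i) = 0, so the state is separable.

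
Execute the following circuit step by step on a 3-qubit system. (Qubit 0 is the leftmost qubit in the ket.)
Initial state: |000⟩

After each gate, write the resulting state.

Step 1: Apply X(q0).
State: |100⟩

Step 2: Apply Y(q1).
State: i|110⟩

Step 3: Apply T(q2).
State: i|110⟩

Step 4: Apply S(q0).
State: -|110⟩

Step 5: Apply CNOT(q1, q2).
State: -|111⟩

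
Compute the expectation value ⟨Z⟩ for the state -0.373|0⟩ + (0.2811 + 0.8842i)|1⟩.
-0.7217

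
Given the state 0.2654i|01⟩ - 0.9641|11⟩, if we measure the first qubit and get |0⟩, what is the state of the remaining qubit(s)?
i|1⟩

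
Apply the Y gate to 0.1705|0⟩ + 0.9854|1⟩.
-0.9854i|0⟩ + 0.1705i|1⟩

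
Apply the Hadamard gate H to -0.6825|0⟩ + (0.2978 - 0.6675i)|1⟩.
(-0.272 - 0.472i)|0⟩ + (-0.6932 + 0.472i)|1⟩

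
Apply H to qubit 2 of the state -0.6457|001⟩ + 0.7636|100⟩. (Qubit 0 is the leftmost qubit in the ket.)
-0.4566|000⟩ + 0.4566|001⟩ + 0.5399|100⟩ + 0.5399|101⟩

H on qubit 2 mixes each pair of kets that differ only in qubit 2: amplitudes (a, b) of (|…0…⟩, |…1…⟩) become ((a + b)/√2, (a − b)/√2). Kets absent from the input have amplitude 0.
(|000⟩, |001⟩): (a, b) = (0, -0.6457) → (-0.4566, 0.4566)
(|100⟩, |101⟩): (a, b) = (0.7636, 0) → (0.5399, 0.5399)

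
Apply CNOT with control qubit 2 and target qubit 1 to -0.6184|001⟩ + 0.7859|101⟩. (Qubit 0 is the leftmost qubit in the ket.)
-0.6184|011⟩ + 0.7859|111⟩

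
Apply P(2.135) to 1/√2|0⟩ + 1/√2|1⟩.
1/√2|0⟩ + (-0.3781 + 0.5975i)|1⟩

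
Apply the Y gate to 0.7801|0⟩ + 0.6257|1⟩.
-0.6257i|0⟩ + 0.7801i|1⟩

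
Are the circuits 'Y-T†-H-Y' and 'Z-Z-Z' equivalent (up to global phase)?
No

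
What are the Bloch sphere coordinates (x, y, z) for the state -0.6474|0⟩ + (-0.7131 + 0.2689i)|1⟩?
(0.9233, -0.3482, -0.1617)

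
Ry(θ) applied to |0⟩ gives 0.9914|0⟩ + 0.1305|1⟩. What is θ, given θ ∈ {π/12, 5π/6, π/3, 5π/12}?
π/12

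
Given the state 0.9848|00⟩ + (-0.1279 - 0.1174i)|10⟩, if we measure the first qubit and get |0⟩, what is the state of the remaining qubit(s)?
|0⟩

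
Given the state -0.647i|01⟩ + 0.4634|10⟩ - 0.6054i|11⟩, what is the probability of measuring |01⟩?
0.4186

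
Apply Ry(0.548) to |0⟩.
0.9627|0⟩ + 0.2706|1⟩

Ry(0.548) = [[cos(θ/2), −sin(θ/2)], [sin(θ/2), cos(θ/2)]]; θ = 0.548, cos(θ/2) ≈ 0.962696, sin(θ/2) ≈ 0.270584.
With a = amp(|0⟩) = 1 and b = amp(|1⟩) = 0:
new amp(|0⟩) = (0.962696)·a + (-0.270584)·b = 0.9627
new amp(|1⟩) = (0.270584)·a + (0.962696)·b = 0.2706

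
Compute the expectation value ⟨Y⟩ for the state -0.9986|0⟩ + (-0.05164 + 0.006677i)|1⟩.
-0.01334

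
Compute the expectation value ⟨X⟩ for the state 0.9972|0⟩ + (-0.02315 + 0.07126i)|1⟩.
-0.04617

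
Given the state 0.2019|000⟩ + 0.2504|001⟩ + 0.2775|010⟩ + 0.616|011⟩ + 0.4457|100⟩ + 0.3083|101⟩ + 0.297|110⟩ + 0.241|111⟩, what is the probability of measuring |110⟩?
0.08821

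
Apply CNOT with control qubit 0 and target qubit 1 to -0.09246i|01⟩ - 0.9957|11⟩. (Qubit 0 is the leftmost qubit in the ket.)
-0.09246i|01⟩ - 0.9957|10⟩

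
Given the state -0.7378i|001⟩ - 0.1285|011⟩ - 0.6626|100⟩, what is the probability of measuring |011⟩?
0.01651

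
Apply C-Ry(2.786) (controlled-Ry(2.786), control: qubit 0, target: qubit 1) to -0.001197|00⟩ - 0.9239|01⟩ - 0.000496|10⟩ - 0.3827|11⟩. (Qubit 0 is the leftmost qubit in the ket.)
-0.001197|00⟩ - 0.9239|01⟩ + 0.3766|10⟩ - 0.06817|11⟩

C-Ry(2.786) leaves the control-|0⟩ kets |00⟩, |01⟩ unchanged and applies Ry(2.786) to qubit 1 on the control-|1⟩ pair (|10⟩, |11⟩).
Ry(2.786) = [[cos(θ/2), −sin(θ/2)], [sin(θ/2), cos(θ/2)]]; θ = 2.786, cos(θ/2) ≈ 0.176861, sin(θ/2) ≈ 0.984236.
With a = amp(|10⟩) = -0.000496 and b = amp(|11⟩) = -0.3827:
new amp(|10⟩) = (0.176861)·a + (-0.984236)·b = 0.3766
new amp(|11⟩) = (0.984236)·a + (0.176861)·b = -0.06817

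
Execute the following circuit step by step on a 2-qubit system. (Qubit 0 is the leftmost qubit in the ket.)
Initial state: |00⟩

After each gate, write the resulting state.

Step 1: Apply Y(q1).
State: i|01⟩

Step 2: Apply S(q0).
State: i|01⟩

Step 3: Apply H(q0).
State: (1/√2)i|01⟩ + (1/√2)i|11⟩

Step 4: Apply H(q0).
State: i|01⟩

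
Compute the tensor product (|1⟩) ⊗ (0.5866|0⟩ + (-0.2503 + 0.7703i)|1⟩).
0.5866|10⟩ + (-0.2503 + 0.7703i)|11⟩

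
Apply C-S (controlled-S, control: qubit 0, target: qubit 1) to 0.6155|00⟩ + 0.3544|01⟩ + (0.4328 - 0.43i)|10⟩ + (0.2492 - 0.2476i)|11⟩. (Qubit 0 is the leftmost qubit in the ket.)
0.6155|00⟩ + 0.3544|01⟩ + (0.4328 - 0.43i)|10⟩ + (0.2476 + 0.2492i)|11⟩

C-S leaves the control-|0⟩ kets |00⟩, |01⟩ unchanged and applies S to qubit 1 on the control-|1⟩ pair (|10⟩, |11⟩).
S = [[1, 0], [0, i]].
With a = amp(|10⟩) = (0.4328 - 0.43i) and b = amp(|11⟩) = (0.2492 - 0.2476i):
new amp(|10⟩) = (1)·a = (0.4328 - 0.43i)
new amp(|11⟩) = (i)·b = (0.2476 + 0.2492i)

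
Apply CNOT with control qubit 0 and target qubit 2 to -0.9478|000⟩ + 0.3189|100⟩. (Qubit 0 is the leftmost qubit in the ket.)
-0.9478|000⟩ + 0.3189|101⟩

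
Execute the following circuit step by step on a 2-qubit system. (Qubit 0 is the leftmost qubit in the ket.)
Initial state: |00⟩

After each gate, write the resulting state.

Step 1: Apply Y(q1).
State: i|01⟩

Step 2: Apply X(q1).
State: i|00⟩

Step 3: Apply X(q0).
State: i|10⟩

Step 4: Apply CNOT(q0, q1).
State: i|11⟩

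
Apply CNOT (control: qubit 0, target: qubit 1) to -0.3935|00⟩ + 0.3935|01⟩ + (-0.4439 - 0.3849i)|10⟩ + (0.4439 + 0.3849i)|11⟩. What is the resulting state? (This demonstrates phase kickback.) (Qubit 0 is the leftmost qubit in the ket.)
-0.3935|00⟩ + 0.3935|01⟩ + (0.4439 + 0.3849i)|10⟩ + (-0.4439 - 0.3849i)|11⟩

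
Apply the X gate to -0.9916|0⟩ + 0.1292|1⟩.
0.1292|0⟩ - 0.9916|1⟩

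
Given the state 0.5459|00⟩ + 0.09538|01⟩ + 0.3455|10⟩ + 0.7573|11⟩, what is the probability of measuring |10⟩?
0.1194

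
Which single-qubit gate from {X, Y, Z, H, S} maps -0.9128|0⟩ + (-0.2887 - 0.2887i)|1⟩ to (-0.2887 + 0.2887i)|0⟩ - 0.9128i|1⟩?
Y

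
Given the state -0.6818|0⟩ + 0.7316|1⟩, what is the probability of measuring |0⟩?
0.4649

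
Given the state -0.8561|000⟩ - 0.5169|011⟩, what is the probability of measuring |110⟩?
0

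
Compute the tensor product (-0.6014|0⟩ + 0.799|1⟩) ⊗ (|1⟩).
-0.6014|01⟩ + 0.799|11⟩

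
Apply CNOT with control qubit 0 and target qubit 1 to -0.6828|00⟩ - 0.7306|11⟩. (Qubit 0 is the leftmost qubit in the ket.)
-0.6828|00⟩ - 0.7306|10⟩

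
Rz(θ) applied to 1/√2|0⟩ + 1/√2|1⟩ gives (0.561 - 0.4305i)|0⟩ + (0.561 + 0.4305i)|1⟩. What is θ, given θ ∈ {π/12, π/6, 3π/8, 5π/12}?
5π/12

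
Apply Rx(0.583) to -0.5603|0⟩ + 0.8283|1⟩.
(-0.5367 - 0.238i)|0⟩ + (0.7934 + 0.161i)|1⟩

Rx(0.583) = [[cos(θ/2), −i·sin(θ/2)], [−i·sin(θ/2), cos(θ/2)]]; θ = 0.583, cos(θ/2) ≈ 0.957814, sin(θ/2) ≈ 0.287389.
With a = amp(|0⟩) = -0.5603 and b = amp(|1⟩) = 0.8283:
new amp(|0⟩) = (0.957814)·a + (-0.287389i)·b = (-0.5367 - 0.238i)
new amp(|1⟩) = (-0.287389i)·a + (0.957814)·b = (0.7934 + 0.161i)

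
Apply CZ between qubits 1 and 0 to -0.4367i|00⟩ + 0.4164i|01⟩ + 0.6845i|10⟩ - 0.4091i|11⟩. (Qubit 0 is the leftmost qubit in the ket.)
-0.4367i|00⟩ + 0.4164i|01⟩ + 0.6845i|10⟩ + 0.4091i|11⟩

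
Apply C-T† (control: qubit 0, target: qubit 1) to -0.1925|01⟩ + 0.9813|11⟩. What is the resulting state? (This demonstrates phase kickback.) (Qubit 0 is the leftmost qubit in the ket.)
-0.1925|01⟩ + (0.6939 - 0.6939i)|11⟩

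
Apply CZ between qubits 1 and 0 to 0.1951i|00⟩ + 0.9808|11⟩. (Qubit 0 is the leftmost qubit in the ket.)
0.1951i|00⟩ - 0.9808|11⟩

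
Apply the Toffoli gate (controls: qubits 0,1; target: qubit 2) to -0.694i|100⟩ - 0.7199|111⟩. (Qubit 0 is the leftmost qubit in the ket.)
-0.694i|100⟩ - 0.7199|110⟩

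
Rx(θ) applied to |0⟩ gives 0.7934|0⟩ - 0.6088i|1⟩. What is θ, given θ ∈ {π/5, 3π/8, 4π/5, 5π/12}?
5π/12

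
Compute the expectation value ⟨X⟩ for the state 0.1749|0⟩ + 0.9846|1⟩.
0.3444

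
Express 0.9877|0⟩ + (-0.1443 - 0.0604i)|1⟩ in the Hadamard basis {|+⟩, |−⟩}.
(0.5964 - 0.04271i)|+⟩ + (0.8004 + 0.04271i)|−⟩

With |ψ⟩ = α|0⟩ + β|1⟩, the Hadamard-basis coefficients are ⟨+|ψ⟩ = (α + β)/√2 and ⟨−|ψ⟩ = (α − β)/√2.
Here α = 0.9877, β = (-0.1443 - 0.0604i): (α + β)/√2 = (0.5964 - 0.04271i), (α − β)/√2 = (0.8004 + 0.04271i).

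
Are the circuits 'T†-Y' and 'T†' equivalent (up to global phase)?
No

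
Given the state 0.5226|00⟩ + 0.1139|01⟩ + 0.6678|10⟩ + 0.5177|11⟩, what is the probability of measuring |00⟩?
0.2731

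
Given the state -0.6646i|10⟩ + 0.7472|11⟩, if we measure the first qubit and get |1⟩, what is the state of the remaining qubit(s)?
-0.6646i|0⟩ + 0.7472|1⟩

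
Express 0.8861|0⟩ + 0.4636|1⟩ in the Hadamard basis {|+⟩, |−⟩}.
0.9544|+⟩ + 0.2988|−⟩

With |ψ⟩ = α|0⟩ + β|1⟩, the Hadamard-basis coefficients are ⟨+|ψ⟩ = (α + β)/√2 and ⟨−|ψ⟩ = (α − β)/√2.
Here α = 0.8861, β = 0.4636: (α + β)/√2 = 0.9544, (α − β)/√2 = 0.2988.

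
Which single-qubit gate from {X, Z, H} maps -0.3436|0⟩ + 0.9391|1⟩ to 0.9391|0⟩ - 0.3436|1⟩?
X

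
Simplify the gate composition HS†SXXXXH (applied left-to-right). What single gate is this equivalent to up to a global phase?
I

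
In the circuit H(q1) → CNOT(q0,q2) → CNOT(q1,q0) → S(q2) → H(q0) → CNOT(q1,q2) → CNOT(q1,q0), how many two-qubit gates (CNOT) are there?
4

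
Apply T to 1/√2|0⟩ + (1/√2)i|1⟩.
1/√2|0⟩ + (-1/2 + (1/2)i)|1⟩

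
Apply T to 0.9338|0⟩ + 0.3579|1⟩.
0.9338|0⟩ + (0.2531 + 0.2531i)|1⟩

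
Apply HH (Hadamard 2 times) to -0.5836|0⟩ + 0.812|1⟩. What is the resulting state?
-0.5836|0⟩ + 0.812|1⟩

H² = I, so an even number of Hadamards cancels: H^2 = I and the state is unchanged.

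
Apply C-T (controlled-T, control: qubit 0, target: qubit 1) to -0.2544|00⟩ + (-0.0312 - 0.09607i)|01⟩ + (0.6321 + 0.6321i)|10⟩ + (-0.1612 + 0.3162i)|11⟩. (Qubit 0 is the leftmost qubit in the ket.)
-0.2544|00⟩ + (-0.0312 - 0.09607i)|01⟩ + (0.6321 + 0.6321i)|10⟩ + (-0.3376 + 0.1096i)|11⟩

C-T leaves the control-|0⟩ kets |00⟩, |01⟩ unchanged and applies T to qubit 1 on the control-|1⟩ pair (|10⟩, |11⟩).
T = [[1, 0], [0, (1/√2 + (1/√2)i)]].
With a = amp(|10⟩) = (0.6321 + 0.6321i) and b = amp(|11⟩) = (-0.1612 + 0.3162i):
new amp(|10⟩) = (1)·a = (0.6321 + 0.6321i)
new amp(|11⟩) = (1/√2 + (1/√2)i)·b = (-0.3376 + 0.1096i)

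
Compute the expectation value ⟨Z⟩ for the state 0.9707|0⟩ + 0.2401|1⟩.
0.8846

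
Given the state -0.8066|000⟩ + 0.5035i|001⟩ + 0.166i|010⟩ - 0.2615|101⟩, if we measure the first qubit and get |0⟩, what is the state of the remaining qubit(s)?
-0.8357|00⟩ + 0.5216i|01⟩ + 0.172i|10⟩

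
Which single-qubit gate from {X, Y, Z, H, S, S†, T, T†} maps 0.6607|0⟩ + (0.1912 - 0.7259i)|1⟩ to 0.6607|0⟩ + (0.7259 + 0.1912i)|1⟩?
S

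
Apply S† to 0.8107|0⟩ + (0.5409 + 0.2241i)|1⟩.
0.8107|0⟩ + (0.2241 - 0.5409i)|1⟩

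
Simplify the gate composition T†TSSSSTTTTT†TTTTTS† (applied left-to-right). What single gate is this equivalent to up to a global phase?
S†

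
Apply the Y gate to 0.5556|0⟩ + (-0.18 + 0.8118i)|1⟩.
(0.8118 + 0.18i)|0⟩ + 0.5556i|1⟩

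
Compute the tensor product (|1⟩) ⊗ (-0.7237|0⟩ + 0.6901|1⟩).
-0.7237|10⟩ + 0.6901|11⟩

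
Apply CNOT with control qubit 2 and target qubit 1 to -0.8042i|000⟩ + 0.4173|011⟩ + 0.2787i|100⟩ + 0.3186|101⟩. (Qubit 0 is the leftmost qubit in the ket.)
-0.8042i|000⟩ + 0.4173|001⟩ + 0.2787i|100⟩ + 0.3186|111⟩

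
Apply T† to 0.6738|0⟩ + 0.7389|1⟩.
0.6738|0⟩ + (0.5225 - 0.5225i)|1⟩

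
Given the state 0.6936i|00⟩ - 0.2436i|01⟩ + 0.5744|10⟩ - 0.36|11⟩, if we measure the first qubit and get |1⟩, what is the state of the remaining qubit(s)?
0.8473|0⟩ - 0.5311|1⟩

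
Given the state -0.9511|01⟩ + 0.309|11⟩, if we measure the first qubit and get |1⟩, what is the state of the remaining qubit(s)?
|1⟩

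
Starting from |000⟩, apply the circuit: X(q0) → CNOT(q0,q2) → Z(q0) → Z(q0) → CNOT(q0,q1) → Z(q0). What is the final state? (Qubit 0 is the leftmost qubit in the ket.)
-|111⟩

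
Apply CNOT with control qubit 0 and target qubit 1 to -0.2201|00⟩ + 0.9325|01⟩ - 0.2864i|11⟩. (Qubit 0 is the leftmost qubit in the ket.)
-0.2201|00⟩ + 0.9325|01⟩ - 0.2864i|10⟩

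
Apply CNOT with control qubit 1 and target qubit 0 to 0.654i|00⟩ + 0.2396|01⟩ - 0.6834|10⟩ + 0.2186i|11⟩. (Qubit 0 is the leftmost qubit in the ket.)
0.654i|00⟩ + 0.2186i|01⟩ - 0.6834|10⟩ + 0.2396|11⟩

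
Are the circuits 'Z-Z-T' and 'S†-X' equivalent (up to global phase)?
No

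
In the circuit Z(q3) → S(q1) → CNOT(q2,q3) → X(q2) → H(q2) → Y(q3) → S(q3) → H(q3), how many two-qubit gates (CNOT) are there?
1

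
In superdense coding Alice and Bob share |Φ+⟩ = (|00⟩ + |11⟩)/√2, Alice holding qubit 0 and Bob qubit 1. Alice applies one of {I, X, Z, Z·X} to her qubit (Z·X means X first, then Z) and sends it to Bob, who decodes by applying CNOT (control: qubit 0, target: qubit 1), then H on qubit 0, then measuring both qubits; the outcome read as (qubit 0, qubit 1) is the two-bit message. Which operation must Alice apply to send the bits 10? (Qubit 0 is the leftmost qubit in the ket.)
Z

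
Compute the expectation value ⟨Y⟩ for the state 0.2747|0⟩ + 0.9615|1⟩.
0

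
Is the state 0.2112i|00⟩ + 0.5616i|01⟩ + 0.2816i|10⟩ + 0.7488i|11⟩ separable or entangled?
Separable

Writing the state as a|00⟩ + b|01⟩ + c|10⟩ + d|11⟩, it is a product state iff ad − bc = 0.
Here (a, b, c, d) = (0.2112i, 0.5616i, 0.2816i, 0.7488i): ad − bc = (0.2112i)(0.7488i) − (0.5616i)(0.2816i) = 0, so the state is separable.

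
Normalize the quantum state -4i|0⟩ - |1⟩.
-0.9701i|0⟩ - 0.2425|1⟩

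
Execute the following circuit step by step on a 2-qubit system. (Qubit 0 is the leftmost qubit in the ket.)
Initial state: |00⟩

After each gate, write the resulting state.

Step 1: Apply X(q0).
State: |10⟩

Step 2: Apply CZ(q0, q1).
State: |10⟩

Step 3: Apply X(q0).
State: |00⟩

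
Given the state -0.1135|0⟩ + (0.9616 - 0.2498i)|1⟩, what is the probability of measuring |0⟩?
0.01288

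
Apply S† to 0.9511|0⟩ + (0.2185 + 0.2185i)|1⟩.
0.9511|0⟩ + (0.2185 - 0.2185i)|1⟩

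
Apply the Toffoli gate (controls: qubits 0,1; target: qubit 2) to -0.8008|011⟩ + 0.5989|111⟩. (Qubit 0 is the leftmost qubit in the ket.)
-0.8008|011⟩ + 0.5989|110⟩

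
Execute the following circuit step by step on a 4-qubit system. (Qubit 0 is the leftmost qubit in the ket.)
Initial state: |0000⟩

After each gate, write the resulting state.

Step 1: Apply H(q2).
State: 1/√2|0000⟩ + 1/√2|0010⟩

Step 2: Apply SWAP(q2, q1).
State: 1/√2|0000⟩ + 1/√2|0100⟩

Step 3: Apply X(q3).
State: 1/√2|0001⟩ + 1/√2|0101⟩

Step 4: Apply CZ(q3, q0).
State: 1/√2|0001⟩ + 1/√2|0101⟩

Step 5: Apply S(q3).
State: (1/√2)i|0001⟩ + (1/√2)i|0101⟩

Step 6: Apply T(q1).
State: (1/√2)i|0001⟩ + (-1/2 + (1/2)i)|0101⟩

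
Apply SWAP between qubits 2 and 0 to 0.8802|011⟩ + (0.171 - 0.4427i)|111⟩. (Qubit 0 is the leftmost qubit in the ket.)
0.8802|110⟩ + (0.171 - 0.4427i)|111⟩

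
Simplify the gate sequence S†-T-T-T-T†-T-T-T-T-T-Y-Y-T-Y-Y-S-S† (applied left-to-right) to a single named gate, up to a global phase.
S†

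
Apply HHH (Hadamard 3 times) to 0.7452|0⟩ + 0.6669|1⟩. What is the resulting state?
0.9985|0⟩ + 0.05537|1⟩

H² = I, so H^3 = H: a single Hadamard. With (a, b) = (0.7452, 0.6669), H gives ((a + b)/√2, (a − b)/√2) = (0.9985, 0.05537).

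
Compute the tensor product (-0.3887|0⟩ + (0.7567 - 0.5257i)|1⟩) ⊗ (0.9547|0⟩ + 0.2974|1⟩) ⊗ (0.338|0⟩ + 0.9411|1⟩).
-0.1254|000⟩ - 0.3492|001⟩ - 0.03907|010⟩ - 0.1088|011⟩ + (0.2442 - 0.1696i)|100⟩ + (0.6799 - 0.4723i)|101⟩ + (0.07606 - 0.05284i)|110⟩ + (0.2118 - 0.1471i)|111⟩

amp(|b₁b₂…⟩) = product of the factor amplitudes for bits b₁, b₂, …; only kets whose every factor amplitude is nonzero survive.
|000⟩: (-0.3887)(0.9547)(0.338) = -0.1254
|001⟩: (-0.3887)(0.9547)(0.9411) = -0.3492
|010⟩: (-0.3887)(0.2974)(0.338) = -0.03907
|011⟩: (-0.3887)(0.2974)(0.9411) = -0.1088
|100⟩: (0.7567 - 0.5257i)(0.9547)(0.338) = (0.2442 - 0.1696i)
|101⟩: (0.7567 - 0.5257i)(0.9547)(0.9411) = (0.6799 - 0.4723i)
|110⟩: (0.7567 - 0.5257i)(0.2974)(0.338) = (0.07606 - 0.05284i)
|111⟩: (0.7567 - 0.5257i)(0.2974)(0.9411) = (0.2118 - 0.1471i)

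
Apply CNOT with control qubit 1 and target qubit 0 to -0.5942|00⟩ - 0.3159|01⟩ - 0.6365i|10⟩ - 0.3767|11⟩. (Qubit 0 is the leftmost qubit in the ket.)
-0.5942|00⟩ - 0.3767|01⟩ - 0.6365i|10⟩ - 0.3159|11⟩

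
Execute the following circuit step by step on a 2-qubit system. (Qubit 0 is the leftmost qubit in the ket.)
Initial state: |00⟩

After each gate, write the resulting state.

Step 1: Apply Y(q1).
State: i|01⟩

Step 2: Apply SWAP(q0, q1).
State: i|10⟩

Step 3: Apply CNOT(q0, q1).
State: i|11⟩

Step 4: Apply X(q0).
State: i|01⟩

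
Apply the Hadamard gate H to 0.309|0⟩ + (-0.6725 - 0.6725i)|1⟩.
(-0.257 - 0.4755i)|0⟩ + (0.694 + 0.4755i)|1⟩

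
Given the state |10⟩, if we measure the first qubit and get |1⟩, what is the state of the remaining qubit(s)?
|0⟩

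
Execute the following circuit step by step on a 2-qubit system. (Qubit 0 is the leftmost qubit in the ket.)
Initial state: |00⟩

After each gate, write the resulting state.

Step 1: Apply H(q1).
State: 1/√2|00⟩ + 1/√2|01⟩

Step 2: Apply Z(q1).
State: 1/√2|00⟩ - 1/√2|01⟩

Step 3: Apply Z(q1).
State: 1/√2|00⟩ + 1/√2|01⟩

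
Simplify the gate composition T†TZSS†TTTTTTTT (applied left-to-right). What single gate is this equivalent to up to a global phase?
Z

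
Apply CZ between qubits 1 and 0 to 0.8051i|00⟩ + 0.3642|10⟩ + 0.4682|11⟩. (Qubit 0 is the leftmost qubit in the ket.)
0.8051i|00⟩ + 0.3642|10⟩ - 0.4682|11⟩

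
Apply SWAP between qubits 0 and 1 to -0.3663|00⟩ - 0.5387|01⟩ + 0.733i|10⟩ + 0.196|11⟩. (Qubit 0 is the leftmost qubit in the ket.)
-0.3663|00⟩ + 0.733i|01⟩ - 0.5387|10⟩ + 0.196|11⟩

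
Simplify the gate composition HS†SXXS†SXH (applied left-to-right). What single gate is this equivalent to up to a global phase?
Z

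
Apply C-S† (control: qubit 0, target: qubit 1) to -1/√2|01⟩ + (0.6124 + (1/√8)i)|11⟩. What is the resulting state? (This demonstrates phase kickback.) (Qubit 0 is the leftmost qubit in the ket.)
-1/√2|01⟩ + (1/√8 - 0.6124i)|11⟩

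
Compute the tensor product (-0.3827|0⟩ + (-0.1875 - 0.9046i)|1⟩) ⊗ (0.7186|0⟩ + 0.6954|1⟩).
-0.275|00⟩ - 0.2661|01⟩ + (-0.1347 - 0.65i)|10⟩ + (-0.1304 - 0.6291i)|11⟩

amp(|b₁b₂…⟩) = product of the factor amplitudes for bits b₁, b₂, …; only kets whose every factor amplitude is nonzero survive.
|00⟩: (-0.3827)(0.7186) = -0.275
|01⟩: (-0.3827)(0.6954) = -0.2661
|10⟩: (-0.1875 - 0.9046i)(0.7186) = (-0.1347 - 0.65i)
|11⟩: (-0.1875 - 0.9046i)(0.6954) = (-0.1304 - 0.6291i)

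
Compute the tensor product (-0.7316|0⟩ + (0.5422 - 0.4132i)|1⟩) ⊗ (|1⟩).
-0.7316|01⟩ + (0.5422 - 0.4132i)|11⟩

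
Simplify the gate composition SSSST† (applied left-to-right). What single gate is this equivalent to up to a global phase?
T†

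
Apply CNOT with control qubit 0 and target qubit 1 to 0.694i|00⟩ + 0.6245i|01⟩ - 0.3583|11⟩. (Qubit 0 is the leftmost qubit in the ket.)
0.694i|00⟩ + 0.6245i|01⟩ - 0.3583|10⟩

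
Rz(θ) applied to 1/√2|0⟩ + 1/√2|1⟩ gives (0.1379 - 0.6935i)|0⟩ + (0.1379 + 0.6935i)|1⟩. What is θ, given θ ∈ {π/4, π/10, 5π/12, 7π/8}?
7π/8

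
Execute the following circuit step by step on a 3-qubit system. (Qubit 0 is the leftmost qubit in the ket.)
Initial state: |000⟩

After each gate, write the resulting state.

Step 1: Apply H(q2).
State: 1/√2|000⟩ + 1/√2|001⟩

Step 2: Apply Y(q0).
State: (1/√2)i|100⟩ + (1/√2)i|101⟩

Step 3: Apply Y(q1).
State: -1/√2|110⟩ - 1/√2|111⟩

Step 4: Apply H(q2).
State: -|110⟩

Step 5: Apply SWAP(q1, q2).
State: -|101⟩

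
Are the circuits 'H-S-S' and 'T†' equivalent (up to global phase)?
No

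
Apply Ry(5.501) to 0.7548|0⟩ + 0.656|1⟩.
-0.9479|0⟩ - 0.3187|1⟩

Ry(5.501) = [[cos(θ/2), −sin(θ/2)], [sin(θ/2), cos(θ/2)]]; θ = 5.501, cos(θ/2) ≈ -0.924493, sin(θ/2) ≈ 0.381199.
With a = amp(|0⟩) = 0.7548 and b = amp(|1⟩) = 0.656:
new amp(|0⟩) = (-0.924493)·a + (-0.381199)·b = -0.9479
new amp(|1⟩) = (0.381199)·a + (-0.924493)·b = -0.3187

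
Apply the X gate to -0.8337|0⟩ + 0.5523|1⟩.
0.5523|0⟩ - 0.8337|1⟩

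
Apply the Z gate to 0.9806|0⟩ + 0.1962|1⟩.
0.9806|0⟩ - 0.1962|1⟩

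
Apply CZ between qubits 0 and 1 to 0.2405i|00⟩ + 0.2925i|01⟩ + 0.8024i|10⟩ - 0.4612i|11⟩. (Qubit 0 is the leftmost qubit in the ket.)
0.2405i|00⟩ + 0.2925i|01⟩ + 0.8024i|10⟩ + 0.4612i|11⟩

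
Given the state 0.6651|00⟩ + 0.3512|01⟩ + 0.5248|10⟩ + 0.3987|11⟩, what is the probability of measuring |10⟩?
0.2754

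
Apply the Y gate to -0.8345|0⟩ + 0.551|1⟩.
-0.551i|0⟩ - 0.8345i|1⟩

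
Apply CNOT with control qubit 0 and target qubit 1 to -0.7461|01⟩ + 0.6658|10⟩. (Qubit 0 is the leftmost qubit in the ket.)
-0.7461|01⟩ + 0.6658|11⟩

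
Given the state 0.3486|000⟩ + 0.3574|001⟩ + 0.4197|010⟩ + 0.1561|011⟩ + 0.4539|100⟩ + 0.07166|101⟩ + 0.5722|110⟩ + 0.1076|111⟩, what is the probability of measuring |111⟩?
0.01158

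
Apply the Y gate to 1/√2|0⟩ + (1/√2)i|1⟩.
1/√2|0⟩ + (1/√2)i|1⟩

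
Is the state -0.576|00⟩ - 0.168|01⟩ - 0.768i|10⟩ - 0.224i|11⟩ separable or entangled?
Separable

Writing the state as a|00⟩ + b|01⟩ + c|10⟩ + d|11⟩, it is a product state iff ad − bc = 0.
Here (a, b, c, d) = (-0.576, -0.168, -0.768i, -0.224i): ad − bc = (-0.576)(-0.224i) − (-0.168)(-0.768i) = 0, so the state is separable.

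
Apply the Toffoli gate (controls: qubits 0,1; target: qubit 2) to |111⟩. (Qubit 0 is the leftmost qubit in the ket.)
|110⟩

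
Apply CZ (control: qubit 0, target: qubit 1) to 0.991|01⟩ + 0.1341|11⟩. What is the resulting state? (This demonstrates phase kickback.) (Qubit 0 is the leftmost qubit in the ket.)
0.991|01⟩ - 0.1341|11⟩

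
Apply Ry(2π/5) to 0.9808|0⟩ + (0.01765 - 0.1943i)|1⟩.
(0.7831 + 0.1142i)|0⟩ + (0.5908 - 0.1572i)|1⟩

Ry(2π/5) = [[cos(θ/2), −sin(θ/2)], [sin(θ/2), cos(θ/2)]]; θ = 2π/5, cos(θ/2) ≈ 0.809017, sin(θ/2) ≈ 0.587785.
With a = amp(|0⟩) = 0.9808 and b = amp(|1⟩) = (0.01765 - 0.1943i):
new amp(|0⟩) = (0.809017)·a + (-0.587785)·b = (0.7831 + 0.1142i)
new amp(|1⟩) = (0.587785)·a + (0.809017)·b = (0.5908 - 0.1572i)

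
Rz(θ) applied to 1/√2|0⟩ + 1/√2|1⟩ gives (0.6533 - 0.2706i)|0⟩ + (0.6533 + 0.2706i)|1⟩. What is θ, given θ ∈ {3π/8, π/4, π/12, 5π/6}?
π/4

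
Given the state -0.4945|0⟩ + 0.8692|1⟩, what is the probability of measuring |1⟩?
0.7555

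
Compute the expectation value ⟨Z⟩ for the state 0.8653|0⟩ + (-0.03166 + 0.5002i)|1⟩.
0.4975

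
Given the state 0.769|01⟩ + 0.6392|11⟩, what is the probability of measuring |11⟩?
0.4086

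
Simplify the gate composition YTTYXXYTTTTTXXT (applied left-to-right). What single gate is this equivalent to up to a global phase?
Y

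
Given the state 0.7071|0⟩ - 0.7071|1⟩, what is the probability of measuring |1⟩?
0.5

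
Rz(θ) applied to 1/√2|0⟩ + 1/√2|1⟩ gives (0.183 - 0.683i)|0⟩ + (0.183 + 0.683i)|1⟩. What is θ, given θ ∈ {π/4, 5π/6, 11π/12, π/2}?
5π/6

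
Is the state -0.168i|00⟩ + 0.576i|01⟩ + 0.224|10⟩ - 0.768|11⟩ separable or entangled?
Separable

Writing the state as a|00⟩ + b|01⟩ + c|10⟩ + d|11⟩, it is a product state iff ad − bc = 0.
Here (a, b, c, d) = (-0.168i, 0.576i, 0.224, -0.768): ad − bc = (-0.168i)(-0.768) − (0.576i)(0.224) = 0, so the state is separable.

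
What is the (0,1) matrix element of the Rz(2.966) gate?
0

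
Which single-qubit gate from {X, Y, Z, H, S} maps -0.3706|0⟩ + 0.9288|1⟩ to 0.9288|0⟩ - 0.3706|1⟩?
X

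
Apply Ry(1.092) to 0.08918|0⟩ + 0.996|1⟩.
-0.441|0⟩ + 0.8975|1⟩

Ry(1.092) = [[cos(θ/2), −sin(θ/2)], [sin(θ/2), cos(θ/2)]]; θ = 1.092, cos(θ/2) ≈ 0.854608, sin(θ/2) ≈ 0.519273.
With a = amp(|0⟩) = 0.08918 and b = amp(|1⟩) = 0.996:
new amp(|0⟩) = (0.854608)·a + (-0.519273)·b = -0.441
new amp(|1⟩) = (0.519273)·a + (0.854608)·b = 0.8975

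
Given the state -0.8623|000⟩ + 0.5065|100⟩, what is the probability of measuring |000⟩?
0.7436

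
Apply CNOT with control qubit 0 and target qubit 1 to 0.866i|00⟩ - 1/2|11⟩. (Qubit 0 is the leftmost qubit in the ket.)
0.866i|00⟩ - 1/2|10⟩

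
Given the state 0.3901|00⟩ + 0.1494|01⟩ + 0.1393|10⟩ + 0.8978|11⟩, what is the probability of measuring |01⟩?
0.02232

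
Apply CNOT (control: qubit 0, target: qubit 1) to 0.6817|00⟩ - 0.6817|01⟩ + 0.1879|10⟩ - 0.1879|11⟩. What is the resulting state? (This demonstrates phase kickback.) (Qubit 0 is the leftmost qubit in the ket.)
0.6817|00⟩ - 0.6817|01⟩ - 0.1879|10⟩ + 0.1879|11⟩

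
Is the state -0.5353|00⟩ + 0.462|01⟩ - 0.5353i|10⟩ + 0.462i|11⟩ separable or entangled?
Separable

Writing the state as a|00⟩ + b|01⟩ + c|10⟩ + d|11⟩, it is a product state iff ad − bc = 0.
Here (a, b, c, d) = (-0.5353, 0.462, -0.5353i, 0.462i): ad − bc = (-0.5353)(0.462i) − (0.462)(-0.5353i) = 0, so the state is separable.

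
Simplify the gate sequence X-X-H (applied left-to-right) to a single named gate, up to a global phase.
H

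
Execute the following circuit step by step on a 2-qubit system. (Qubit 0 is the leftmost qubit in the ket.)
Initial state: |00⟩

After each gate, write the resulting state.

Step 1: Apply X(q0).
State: |10⟩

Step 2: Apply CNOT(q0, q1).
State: |11⟩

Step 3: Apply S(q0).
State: i|11⟩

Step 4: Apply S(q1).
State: -|11⟩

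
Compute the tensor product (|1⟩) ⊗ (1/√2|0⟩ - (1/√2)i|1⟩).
1/√2|10⟩ - (1/√2)i|11⟩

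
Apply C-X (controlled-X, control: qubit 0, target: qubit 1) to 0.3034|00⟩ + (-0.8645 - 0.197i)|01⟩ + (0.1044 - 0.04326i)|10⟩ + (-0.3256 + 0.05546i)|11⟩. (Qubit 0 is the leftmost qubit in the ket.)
0.3034|00⟩ + (-0.8645 - 0.197i)|01⟩ + (-0.3256 + 0.05546i)|10⟩ + (0.1044 - 0.04326i)|11⟩

C-X leaves the control-|0⟩ kets |00⟩, |01⟩ unchanged and applies X to qubit 1 on the control-|1⟩ pair (|10⟩, |11⟩).
X = [[0, 1], [1, 0]].
With a = amp(|10⟩) = (0.1044 - 0.04326i) and b = amp(|11⟩) = (-0.3256 + 0.05546i):
new amp(|10⟩) = (1)·b = (-0.3256 + 0.05546i)
new amp(|11⟩) = (1)·a = (0.1044 - 0.04326i)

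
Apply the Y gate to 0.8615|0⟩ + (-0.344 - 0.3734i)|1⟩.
(-0.3734 + 0.344i)|0⟩ + 0.8615i|1⟩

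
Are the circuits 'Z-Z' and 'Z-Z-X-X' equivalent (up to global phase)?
Yes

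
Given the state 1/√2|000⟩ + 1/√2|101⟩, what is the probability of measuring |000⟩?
1/2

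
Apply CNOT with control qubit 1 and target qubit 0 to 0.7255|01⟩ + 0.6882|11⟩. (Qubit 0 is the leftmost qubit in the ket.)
0.6882|01⟩ + 0.7255|11⟩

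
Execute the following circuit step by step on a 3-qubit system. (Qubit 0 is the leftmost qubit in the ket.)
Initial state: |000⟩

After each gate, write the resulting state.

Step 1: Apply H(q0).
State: 1/√2|000⟩ + 1/√2|100⟩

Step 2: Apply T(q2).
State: 1/√2|000⟩ + 1/√2|100⟩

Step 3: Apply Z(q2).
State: 1/√2|000⟩ + 1/√2|100⟩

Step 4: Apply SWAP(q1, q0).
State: 1/√2|000⟩ + 1/√2|010⟩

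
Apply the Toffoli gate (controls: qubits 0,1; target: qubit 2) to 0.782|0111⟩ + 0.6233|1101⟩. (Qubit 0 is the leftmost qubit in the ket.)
0.782|0111⟩ + 0.6233|1111⟩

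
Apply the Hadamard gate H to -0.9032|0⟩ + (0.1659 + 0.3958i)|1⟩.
(-0.5213 + 0.2799i)|0⟩ + (-0.756 - 0.2799i)|1⟩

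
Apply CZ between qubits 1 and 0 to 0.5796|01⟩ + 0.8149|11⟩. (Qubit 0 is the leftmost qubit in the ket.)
0.5796|01⟩ - 0.8149|11⟩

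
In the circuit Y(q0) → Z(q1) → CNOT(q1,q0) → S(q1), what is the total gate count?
4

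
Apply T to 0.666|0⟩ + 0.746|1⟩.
0.666|0⟩ + (0.5275 + 0.5275i)|1⟩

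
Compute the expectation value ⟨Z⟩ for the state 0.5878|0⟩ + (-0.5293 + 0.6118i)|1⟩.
-0.3089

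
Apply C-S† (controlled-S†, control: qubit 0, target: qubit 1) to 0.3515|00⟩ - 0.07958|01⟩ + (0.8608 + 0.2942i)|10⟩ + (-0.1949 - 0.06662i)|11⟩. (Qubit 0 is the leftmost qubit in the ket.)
0.3515|00⟩ - 0.07958|01⟩ + (0.8608 + 0.2942i)|10⟩ + (-0.06662 + 0.1949i)|11⟩

C-S† leaves the control-|0⟩ kets |00⟩, |01⟩ unchanged and applies S† to qubit 1 on the control-|1⟩ pair (|10⟩, |11⟩).
S† = [[1, 0], [0, -i]].
With a = amp(|10⟩) = (0.8608 + 0.2942i) and b = amp(|11⟩) = (-0.1949 - 0.06662i):
new amp(|10⟩) = (1)·a = (0.8608 + 0.2942i)
new amp(|11⟩) = (-i)·b = (-0.06662 + 0.1949i)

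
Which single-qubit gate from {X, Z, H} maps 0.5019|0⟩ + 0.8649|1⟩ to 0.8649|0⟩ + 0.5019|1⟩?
X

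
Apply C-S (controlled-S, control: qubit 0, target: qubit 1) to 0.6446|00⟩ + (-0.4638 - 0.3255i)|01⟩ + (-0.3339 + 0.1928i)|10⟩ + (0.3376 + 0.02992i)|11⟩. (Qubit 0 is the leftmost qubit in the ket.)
0.6446|00⟩ + (-0.4638 - 0.3255i)|01⟩ + (-0.3339 + 0.1928i)|10⟩ + (-0.02992 + 0.3376i)|11⟩

C-S leaves the control-|0⟩ kets |00⟩, |01⟩ unchanged and applies S to qubit 1 on the control-|1⟩ pair (|10⟩, |11⟩).
S = [[1, 0], [0, i]].
With a = amp(|10⟩) = (-0.3339 + 0.1928i) and b = amp(|11⟩) = (0.3376 + 0.02992i):
new amp(|10⟩) = (1)·a = (-0.3339 + 0.1928i)
new amp(|11⟩) = (i)·b = (-0.02992 + 0.3376i)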